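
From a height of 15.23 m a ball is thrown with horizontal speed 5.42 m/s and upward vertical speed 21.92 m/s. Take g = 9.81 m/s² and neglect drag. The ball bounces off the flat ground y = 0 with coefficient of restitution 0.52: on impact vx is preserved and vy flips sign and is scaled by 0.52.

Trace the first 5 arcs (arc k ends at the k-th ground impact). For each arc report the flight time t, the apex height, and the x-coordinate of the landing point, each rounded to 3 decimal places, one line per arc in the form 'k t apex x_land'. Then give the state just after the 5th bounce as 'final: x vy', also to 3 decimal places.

Arc 1: start y=15.230, vy=21.920 → t=5.080, apex=39.720, x_land=27.534, impact vy=-27.916
  bounce: vy ← 0.52·27.916 = 14.516
Arc 2: start y=0.000, vy=14.516 → t=2.959, apex=10.740, x_land=43.575, impact vy=-14.516
  bounce: vy ← 0.52·14.516 = 7.548
Arc 3: start y=0.000, vy=7.548 → t=1.539, apex=2.904, x_land=51.916, impact vy=-7.548
  bounce: vy ← 0.52·7.548 = 3.925
Arc 4: start y=0.000, vy=3.925 → t=0.800, apex=0.785, x_land=56.253, impact vy=-3.925
  bounce: vy ← 0.52·3.925 = 2.041
Arc 5: start y=0.000, vy=2.041 → t=0.416, apex=0.212, x_land=58.508, impact vy=-2.041
  bounce: vy ← 0.52·2.041 = 1.061

1 5.080 39.720 27.534
2 2.959 10.740 43.575
3 1.539 2.904 51.916
4 0.800 0.785 56.253
5 0.416 0.212 58.508
final: 58.508 1.061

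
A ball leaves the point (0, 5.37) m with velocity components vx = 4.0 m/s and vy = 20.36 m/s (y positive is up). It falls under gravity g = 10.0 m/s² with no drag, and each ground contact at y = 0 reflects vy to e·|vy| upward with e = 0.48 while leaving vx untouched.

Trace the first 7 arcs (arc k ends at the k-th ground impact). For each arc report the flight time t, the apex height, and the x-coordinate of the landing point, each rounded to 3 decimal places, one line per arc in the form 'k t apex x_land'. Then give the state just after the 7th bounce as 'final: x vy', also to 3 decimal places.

Arc 1: start y=5.370, vy=20.360 → t=4.321, apex=26.096, x_land=17.282, impact vy=-22.846
  bounce: vy ← 0.48·22.846 = 10.966
Arc 2: start y=0.000, vy=10.966 → t=2.193, apex=6.013, x_land=26.055, impact vy=-10.966
  bounce: vy ← 0.48·10.966 = 5.264
Arc 3: start y=0.000, vy=5.264 → t=1.053, apex=1.385, x_land=30.266, impact vy=-5.264
  bounce: vy ← 0.48·5.264 = 2.527
Arc 4: start y=0.000, vy=2.527 → t=0.505, apex=0.319, x_land=32.287, impact vy=-2.527
  bounce: vy ← 0.48·2.527 = 1.213
Arc 5: start y=0.000, vy=1.213 → t=0.243, apex=0.074, x_land=33.257, impact vy=-1.213
  bounce: vy ← 0.48·1.213 = 0.582
Arc 6: start y=0.000, vy=0.582 → t=0.116, apex=0.017, x_land=33.723, impact vy=-0.582
  bounce: vy ← 0.48·0.582 = 0.279
Arc 7: start y=0.000, vy=0.279 → t=0.056, apex=0.004, x_land=33.947, impact vy=-0.279
  bounce: vy ← 0.48·0.279 = 0.134

1 4.321 26.096 17.282
2 2.193 6.013 26.055
3 1.053 1.385 30.266
4 0.505 0.319 32.287
5 0.243 0.074 33.257
6 0.116 0.017 33.723
7 0.056 0.004 33.947
final: 33.947 0.134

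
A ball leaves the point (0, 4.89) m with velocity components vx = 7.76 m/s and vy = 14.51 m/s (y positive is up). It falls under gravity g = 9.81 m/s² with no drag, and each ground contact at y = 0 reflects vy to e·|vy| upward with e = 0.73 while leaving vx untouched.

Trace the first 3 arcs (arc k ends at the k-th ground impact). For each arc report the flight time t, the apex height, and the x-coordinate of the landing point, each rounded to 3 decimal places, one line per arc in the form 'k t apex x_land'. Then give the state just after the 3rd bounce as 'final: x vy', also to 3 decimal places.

1 3.264 15.621 25.326
2 2.605 8.324 45.545
3 1.902 4.436 60.304
final: 60.304 6.810

Arc 1: start y=4.890, vy=14.510 → t=3.264, apex=15.621, x_land=25.326, impact vy=-17.507
  bounce: vy ← 0.73·17.507 = 12.780
Arc 2: start y=0.000, vy=12.780 → t=2.605, apex=8.324, x_land=45.545, impact vy=-12.780
  bounce: vy ← 0.73·12.780 = 9.329
Arc 3: start y=0.000, vy=9.329 → t=1.902, apex=4.436, x_land=60.304, impact vy=-9.329
  bounce: vy ← 0.73·9.329 = 6.810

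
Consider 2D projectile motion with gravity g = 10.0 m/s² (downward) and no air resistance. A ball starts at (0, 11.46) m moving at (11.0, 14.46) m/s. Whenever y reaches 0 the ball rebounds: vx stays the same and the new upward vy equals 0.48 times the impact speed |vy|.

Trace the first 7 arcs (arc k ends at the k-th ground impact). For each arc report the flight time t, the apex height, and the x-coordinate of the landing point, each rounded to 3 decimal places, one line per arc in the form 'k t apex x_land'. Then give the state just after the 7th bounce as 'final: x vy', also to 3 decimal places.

Arc 1: start y=11.460, vy=14.460 → t=3.540, apex=21.915, x_land=38.935, impact vy=-20.935
  bounce: vy ← 0.48·20.935 = 10.049
Arc 2: start y=0.000, vy=10.049 → t=2.010, apex=5.049, x_land=61.043, impact vy=-10.049
  bounce: vy ← 0.48·10.049 = 4.824
Arc 3: start y=0.000, vy=4.824 → t=0.965, apex=1.163, x_land=71.654, impact vy=-4.824
  bounce: vy ← 0.48·4.824 = 2.315
Arc 4: start y=0.000, vy=2.315 → t=0.463, apex=0.268, x_land=76.748, impact vy=-2.315
  bounce: vy ← 0.48·2.315 = 1.111
Arc 5: start y=0.000, vy=1.111 → t=0.222, apex=0.062, x_land=79.193, impact vy=-1.111
  bounce: vy ← 0.48·1.111 = 0.533
Arc 6: start y=0.000, vy=0.533 → t=0.107, apex=0.014, x_land=80.367, impact vy=-0.533
  bounce: vy ← 0.48·0.533 = 0.256
Arc 7: start y=0.000, vy=0.256 → t=0.051, apex=0.003, x_land=80.930, impact vy=-0.256
  bounce: vy ← 0.48·0.256 = 0.123

1 3.540 21.915 38.935
2 2.010 5.049 61.043
3 0.965 1.163 71.654
4 0.463 0.268 76.748
5 0.222 0.062 79.193
6 0.107 0.014 80.367
7 0.051 0.003 80.930
final: 80.930 0.123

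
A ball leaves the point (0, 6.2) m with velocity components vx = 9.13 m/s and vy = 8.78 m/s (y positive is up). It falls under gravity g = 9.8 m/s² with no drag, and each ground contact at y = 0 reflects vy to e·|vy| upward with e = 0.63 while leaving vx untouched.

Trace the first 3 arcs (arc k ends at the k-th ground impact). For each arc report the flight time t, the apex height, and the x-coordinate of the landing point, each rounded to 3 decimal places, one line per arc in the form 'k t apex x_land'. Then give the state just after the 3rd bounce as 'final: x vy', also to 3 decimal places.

Arc 1: start y=6.200, vy=8.780 → t=2.334, apex=10.133, x_land=21.309, impact vy=-14.093
  bounce: vy ← 0.63·14.093 = 8.878
Arc 2: start y=0.000, vy=8.878 → t=1.812, apex=4.022, x_land=37.852, impact vy=-8.878
  bounce: vy ← 0.63·8.878 = 5.593
Arc 3: start y=0.000, vy=5.593 → t=1.142, apex=1.596, x_land=48.274, impact vy=-5.593
  bounce: vy ← 0.63·5.593 = 3.524

1 2.334 10.133 21.309
2 1.812 4.022 37.852
3 1.142 1.596 48.274
final: 48.274 3.524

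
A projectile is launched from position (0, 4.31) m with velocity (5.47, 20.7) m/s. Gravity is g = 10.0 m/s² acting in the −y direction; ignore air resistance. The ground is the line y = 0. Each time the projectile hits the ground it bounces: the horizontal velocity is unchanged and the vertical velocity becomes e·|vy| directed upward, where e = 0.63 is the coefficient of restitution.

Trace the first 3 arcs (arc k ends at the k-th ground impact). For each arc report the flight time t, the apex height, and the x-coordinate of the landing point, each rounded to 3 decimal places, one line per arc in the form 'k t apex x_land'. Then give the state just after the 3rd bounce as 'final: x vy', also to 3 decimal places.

1 4.339 25.734 23.733
2 2.859 10.214 39.369
3 1.801 4.054 49.220
final: 49.220 5.673

Arc 1: start y=4.310, vy=20.700 → t=4.339, apex=25.734, x_land=23.733, impact vy=-22.687
  bounce: vy ← 0.63·22.687 = 14.293
Arc 2: start y=0.000, vy=14.293 → t=2.859, apex=10.214, x_land=39.369, impact vy=-14.293
  bounce: vy ← 0.63·14.293 = 9.004
Arc 3: start y=0.000, vy=9.004 → t=1.801, apex=4.054, x_land=49.220, impact vy=-9.004
  bounce: vy ← 0.63·9.004 = 5.673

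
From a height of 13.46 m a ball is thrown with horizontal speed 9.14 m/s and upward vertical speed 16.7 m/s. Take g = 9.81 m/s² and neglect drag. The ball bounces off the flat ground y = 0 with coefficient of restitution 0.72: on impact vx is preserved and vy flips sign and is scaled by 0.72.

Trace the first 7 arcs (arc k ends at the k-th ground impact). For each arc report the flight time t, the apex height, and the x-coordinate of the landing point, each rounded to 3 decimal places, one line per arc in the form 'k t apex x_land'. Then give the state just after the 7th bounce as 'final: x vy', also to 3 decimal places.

Arc 1: start y=13.460, vy=16.700 → t=4.078, apex=27.675, x_land=37.270, impact vy=-23.302
  bounce: vy ← 0.72·23.302 = 16.777
Arc 2: start y=0.000, vy=16.777 → t=3.420, apex=14.347, x_land=68.533, impact vy=-16.777
  bounce: vy ← 0.72·16.777 = 12.080
Arc 3: start y=0.000, vy=12.080 → t=2.463, apex=7.437, x_land=91.042, impact vy=-12.080
  bounce: vy ← 0.72·12.080 = 8.697
Arc 4: start y=0.000, vy=8.697 → t=1.773, apex=3.855, x_land=107.249, impact vy=-8.697
  bounce: vy ← 0.72·8.697 = 6.262
Arc 5: start y=0.000, vy=6.262 → t=1.277, apex=1.999, x_land=118.918, impact vy=-6.262
  bounce: vy ← 0.72·6.262 = 4.509
Arc 6: start y=0.000, vy=4.509 → t=0.919, apex=1.036, x_land=127.319, impact vy=-4.509
  bounce: vy ← 0.72·4.509 = 3.246
Arc 7: start y=0.000, vy=3.246 → t=0.662, apex=0.537, x_land=133.368, impact vy=-3.246
  bounce: vy ← 0.72·3.246 = 2.337

1 4.078 27.675 37.270
2 3.420 14.347 68.533
3 2.463 7.437 91.042
4 1.773 3.855 107.249
5 1.277 1.999 118.918
6 0.919 1.036 127.319
7 0.662 0.537 133.368
final: 133.368 2.337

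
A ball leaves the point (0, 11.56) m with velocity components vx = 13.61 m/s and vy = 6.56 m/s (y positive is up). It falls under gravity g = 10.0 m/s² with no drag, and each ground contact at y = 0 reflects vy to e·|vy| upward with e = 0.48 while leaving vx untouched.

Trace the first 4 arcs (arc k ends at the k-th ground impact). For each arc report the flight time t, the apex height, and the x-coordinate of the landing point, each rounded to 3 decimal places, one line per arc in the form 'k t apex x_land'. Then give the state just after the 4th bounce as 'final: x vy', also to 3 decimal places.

1 2.312 13.712 31.466
2 1.590 3.159 53.103
3 0.763 0.728 63.489
4 0.366 0.168 68.474
final: 68.474 0.879

Arc 1: start y=11.560, vy=6.560 → t=2.312, apex=13.712, x_land=31.466, impact vy=-16.560
  bounce: vy ← 0.48·16.560 = 7.949
Arc 2: start y=0.000, vy=7.949 → t=1.590, apex=3.159, x_land=53.103, impact vy=-7.949
  bounce: vy ← 0.48·7.949 = 3.815
Arc 3: start y=0.000, vy=3.815 → t=0.763, apex=0.728, x_land=63.489, impact vy=-3.815
  bounce: vy ← 0.48·3.815 = 1.831
Arc 4: start y=0.000, vy=1.831 → t=0.366, apex=0.168, x_land=68.474, impact vy=-1.831
  bounce: vy ← 0.48·1.831 = 0.879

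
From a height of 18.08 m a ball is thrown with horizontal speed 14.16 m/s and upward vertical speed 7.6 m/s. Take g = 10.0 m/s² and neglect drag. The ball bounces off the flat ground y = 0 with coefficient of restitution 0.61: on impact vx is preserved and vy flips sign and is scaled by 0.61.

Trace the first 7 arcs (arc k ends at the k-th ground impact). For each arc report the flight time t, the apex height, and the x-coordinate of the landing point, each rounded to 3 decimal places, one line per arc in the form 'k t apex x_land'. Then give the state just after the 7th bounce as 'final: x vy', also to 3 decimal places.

1 2.808 20.968 39.759
2 2.498 7.802 75.135
3 1.524 2.903 96.715
4 0.930 1.080 109.879
5 0.567 0.402 117.909
6 0.346 0.150 122.807
7 0.211 0.056 125.795
final: 125.795 0.644

Arc 1: start y=18.080, vy=7.600 → t=2.808, apex=20.968, x_land=39.759, impact vy=-20.478
  bounce: vy ← 0.61·20.478 = 12.492
Arc 2: start y=0.000, vy=12.492 → t=2.498, apex=7.802, x_land=75.135, impact vy=-12.492
  bounce: vy ← 0.61·12.492 = 7.620
Arc 3: start y=0.000, vy=7.620 → t=1.524, apex=2.903, x_land=96.715, impact vy=-7.620
  bounce: vy ← 0.61·7.620 = 4.648
Arc 4: start y=0.000, vy=4.648 → t=0.930, apex=1.080, x_land=109.879, impact vy=-4.648
  bounce: vy ← 0.61·4.648 = 2.835
Arc 5: start y=0.000, vy=2.835 → t=0.567, apex=0.402, x_land=117.909, impact vy=-2.835
  bounce: vy ← 0.61·2.835 = 1.730
Arc 6: start y=0.000, vy=1.730 → t=0.346, apex=0.150, x_land=122.807, impact vy=-1.730
  bounce: vy ← 0.61·1.730 = 1.055
Arc 7: start y=0.000, vy=1.055 → t=0.211, apex=0.056, x_land=125.795, impact vy=-1.055
  bounce: vy ← 0.61·1.055 = 0.644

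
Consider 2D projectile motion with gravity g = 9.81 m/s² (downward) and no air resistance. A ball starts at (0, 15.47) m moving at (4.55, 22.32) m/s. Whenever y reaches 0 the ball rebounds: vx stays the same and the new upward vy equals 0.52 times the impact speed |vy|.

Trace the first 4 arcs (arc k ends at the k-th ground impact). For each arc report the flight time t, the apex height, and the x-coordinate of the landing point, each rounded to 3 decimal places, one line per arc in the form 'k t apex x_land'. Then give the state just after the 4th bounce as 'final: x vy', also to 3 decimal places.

1 5.162 40.862 23.485
2 3.002 11.049 37.143
3 1.561 2.988 44.245
4 0.812 0.808 47.938
final: 47.938 2.070

Arc 1: start y=15.470, vy=22.320 → t=5.162, apex=40.862, x_land=23.485, impact vy=-28.314
  bounce: vy ← 0.52·28.314 = 14.723
Arc 2: start y=0.000, vy=14.723 → t=3.002, apex=11.049, x_land=37.143, impact vy=-14.723
  bounce: vy ← 0.52·14.723 = 7.656
Arc 3: start y=0.000, vy=7.656 → t=1.561, apex=2.988, x_land=44.245, impact vy=-7.656
  bounce: vy ← 0.52·7.656 = 3.981
Arc 4: start y=0.000, vy=3.981 → t=0.812, apex=0.808, x_land=47.938, impact vy=-3.981
  bounce: vy ← 0.52·3.981 = 2.070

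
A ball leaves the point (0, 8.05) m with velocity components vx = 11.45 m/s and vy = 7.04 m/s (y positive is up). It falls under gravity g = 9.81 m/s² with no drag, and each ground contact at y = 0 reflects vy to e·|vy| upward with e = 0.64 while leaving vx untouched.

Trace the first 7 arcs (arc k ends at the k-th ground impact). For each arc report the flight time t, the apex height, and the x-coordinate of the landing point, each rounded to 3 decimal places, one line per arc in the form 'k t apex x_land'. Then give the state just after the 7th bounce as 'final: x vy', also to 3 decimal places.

Arc 1: start y=8.050, vy=7.040 → t=2.186, apex=10.576, x_land=25.030, impact vy=-14.405
  bounce: vy ← 0.64·14.405 = 9.219
Arc 2: start y=0.000, vy=9.219 → t=1.880, apex=4.332, x_land=46.551, impact vy=-9.219
  bounce: vy ← 0.64·9.219 = 5.900
Arc 3: start y=0.000, vy=5.900 → t=1.203, apex=1.774, x_land=60.324, impact vy=-5.900
  bounce: vy ← 0.64·5.900 = 3.776
Arc 4: start y=0.000, vy=3.776 → t=0.770, apex=0.727, x_land=69.139, impact vy=-3.776
  bounce: vy ← 0.64·3.776 = 2.417
Arc 5: start y=0.000, vy=2.417 → t=0.493, apex=0.298, x_land=74.781, impact vy=-2.417
  bounce: vy ← 0.64·2.417 = 1.547
Arc 6: start y=0.000, vy=1.547 → t=0.315, apex=0.122, x_land=78.391, impact vy=-1.547
  bounce: vy ← 0.64·1.547 = 0.990
Arc 7: start y=0.000, vy=0.990 → t=0.202, apex=0.050, x_land=80.702, impact vy=-0.990
  bounce: vy ← 0.64·0.990 = 0.634

1 2.186 10.576 25.030
2 1.880 4.332 46.551
3 1.203 1.774 60.324
4 0.770 0.727 69.139
5 0.493 0.298 74.781
6 0.315 0.122 78.391
7 0.202 0.050 80.702
final: 80.702 0.634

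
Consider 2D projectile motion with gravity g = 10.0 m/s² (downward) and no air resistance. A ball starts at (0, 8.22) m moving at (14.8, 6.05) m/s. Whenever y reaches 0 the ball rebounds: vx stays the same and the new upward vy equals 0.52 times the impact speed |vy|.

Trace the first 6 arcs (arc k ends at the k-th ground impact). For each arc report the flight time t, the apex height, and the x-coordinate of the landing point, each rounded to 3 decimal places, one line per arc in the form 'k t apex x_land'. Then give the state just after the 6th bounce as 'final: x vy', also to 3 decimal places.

Arc 1: start y=8.220, vy=6.050 → t=2.023, apex=10.050, x_land=29.937, impact vy=-14.178
  bounce: vy ← 0.52·14.178 = 7.372
Arc 2: start y=0.000, vy=7.372 → t=1.474, apex=2.718, x_land=51.759, impact vy=-7.372
  bounce: vy ← 0.52·7.372 = 3.834
Arc 3: start y=0.000, vy=3.834 → t=0.767, apex=0.735, x_land=63.106, impact vy=-3.834
  bounce: vy ← 0.52·3.834 = 1.993
Arc 4: start y=0.000, vy=1.993 → t=0.399, apex=0.199, x_land=69.007, impact vy=-1.993
  bounce: vy ← 0.52·1.993 = 1.037
Arc 5: start y=0.000, vy=1.037 → t=0.207, apex=0.054, x_land=72.075, impact vy=-1.037
  bounce: vy ← 0.52·1.037 = 0.539
Arc 6: start y=0.000, vy=0.539 → t=0.108, apex=0.015, x_land=73.671, impact vy=-0.539
  bounce: vy ← 0.52·0.539 = 0.280

1 2.023 10.050 29.937
2 1.474 2.718 51.759
3 0.767 0.735 63.106
4 0.399 0.199 69.007
5 0.207 0.054 72.075
6 0.108 0.015 73.671
final: 73.671 0.280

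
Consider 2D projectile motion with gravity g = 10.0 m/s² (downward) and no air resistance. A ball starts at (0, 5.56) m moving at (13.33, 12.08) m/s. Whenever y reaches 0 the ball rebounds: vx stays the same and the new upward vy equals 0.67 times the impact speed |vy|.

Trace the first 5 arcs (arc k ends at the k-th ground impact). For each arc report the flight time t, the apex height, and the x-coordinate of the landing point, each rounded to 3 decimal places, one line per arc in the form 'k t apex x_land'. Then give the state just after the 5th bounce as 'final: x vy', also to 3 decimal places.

Arc 1: start y=5.560, vy=12.080 → t=2.812, apex=12.856, x_land=37.478, impact vy=-16.035
  bounce: vy ← 0.67·16.035 = 10.744
Arc 2: start y=0.000, vy=10.744 → t=2.149, apex=5.771, x_land=66.120, impact vy=-10.744
  bounce: vy ← 0.67·10.744 = 7.198
Arc 3: start y=0.000, vy=7.198 → t=1.440, apex=2.591, x_land=85.310, impact vy=-7.198
  bounce: vy ← 0.67·7.198 = 4.823
Arc 4: start y=0.000, vy=4.823 → t=0.965, apex=1.163, x_land=98.168, impact vy=-4.823
  bounce: vy ← 0.67·4.823 = 3.231
Arc 5: start y=0.000, vy=3.231 → t=0.646, apex=0.522, x_land=106.782, impact vy=-3.231
  bounce: vy ← 0.67·3.231 = 2.165

1 2.812 12.856 37.478
2 2.149 5.771 66.120
3 1.440 2.591 85.310
4 0.965 1.163 98.168
5 0.646 0.522 106.782
final: 106.782 2.165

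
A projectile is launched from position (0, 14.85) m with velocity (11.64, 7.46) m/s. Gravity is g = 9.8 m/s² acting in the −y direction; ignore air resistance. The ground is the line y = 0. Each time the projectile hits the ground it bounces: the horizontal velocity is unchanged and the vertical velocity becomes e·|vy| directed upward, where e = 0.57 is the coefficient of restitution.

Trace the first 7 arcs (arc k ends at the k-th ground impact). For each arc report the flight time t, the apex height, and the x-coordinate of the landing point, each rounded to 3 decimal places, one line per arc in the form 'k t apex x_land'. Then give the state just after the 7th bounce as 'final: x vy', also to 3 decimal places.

1 2.661 17.689 30.977
2 2.166 5.747 56.189
3 1.235 1.867 70.561
4 0.704 0.607 78.752
5 0.401 0.197 83.421
6 0.229 0.064 86.083
7 0.130 0.021 87.600
final: 87.600 0.364

Arc 1: start y=14.850, vy=7.460 → t=2.661, apex=17.689, x_land=30.977, impact vy=-18.620
  bounce: vy ← 0.57·18.620 = 10.614
Arc 2: start y=0.000, vy=10.614 → t=2.166, apex=5.747, x_land=56.189, impact vy=-10.614
  bounce: vy ← 0.57·10.614 = 6.050
Arc 3: start y=0.000, vy=6.050 → t=1.235, apex=1.867, x_land=70.561, impact vy=-6.050
  bounce: vy ← 0.57·6.050 = 3.448
Arc 4: start y=0.000, vy=3.448 → t=0.704, apex=0.607, x_land=78.752, impact vy=-3.448
  bounce: vy ← 0.57·3.448 = 1.966
Arc 5: start y=0.000, vy=1.966 → t=0.401, apex=0.197, x_land=83.421, impact vy=-1.966
  bounce: vy ← 0.57·1.966 = 1.120
Arc 6: start y=0.000, vy=1.120 → t=0.229, apex=0.064, x_land=86.083, impact vy=-1.120
  bounce: vy ← 0.57·1.120 = 0.639
Arc 7: start y=0.000, vy=0.639 → t=0.130, apex=0.021, x_land=87.600, impact vy=-0.639
  bounce: vy ← 0.57·0.639 = 0.364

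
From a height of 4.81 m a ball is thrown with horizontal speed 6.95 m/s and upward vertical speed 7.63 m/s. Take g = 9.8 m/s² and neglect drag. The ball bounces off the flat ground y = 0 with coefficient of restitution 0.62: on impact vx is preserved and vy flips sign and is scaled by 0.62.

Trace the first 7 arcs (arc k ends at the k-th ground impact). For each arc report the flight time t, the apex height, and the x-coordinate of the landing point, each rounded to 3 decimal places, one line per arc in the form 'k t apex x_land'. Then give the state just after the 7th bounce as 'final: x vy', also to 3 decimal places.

Arc 1: start y=4.810, vy=7.630 → t=2.039, apex=7.780, x_land=14.169, impact vy=-12.349
  bounce: vy ← 0.62·12.349 = 7.656
Arc 2: start y=0.000, vy=7.656 → t=1.563, apex=2.991, x_land=25.028, impact vy=-7.656
  bounce: vy ← 0.62·7.656 = 4.747
Arc 3: start y=0.000, vy=4.747 → t=0.969, apex=1.150, x_land=31.761, impact vy=-4.747
  bounce: vy ← 0.62·4.747 = 2.943
Arc 4: start y=0.000, vy=2.943 → t=0.601, apex=0.442, x_land=35.935, impact vy=-2.943
  bounce: vy ← 0.62·2.943 = 1.825
Arc 5: start y=0.000, vy=1.825 → t=0.372, apex=0.170, x_land=38.523, impact vy=-1.825
  bounce: vy ← 0.62·1.825 = 1.131
Arc 6: start y=0.000, vy=1.131 → t=0.231, apex=0.065, x_land=40.128, impact vy=-1.131
  bounce: vy ← 0.62·1.131 = 0.701
Arc 7: start y=0.000, vy=0.701 → t=0.143, apex=0.025, x_land=41.123, impact vy=-0.701
  bounce: vy ← 0.62·0.701 = 0.435

1 2.039 7.780 14.169
2 1.563 2.991 25.028
3 0.969 1.150 31.761
4 0.601 0.442 35.935
5 0.372 0.170 38.523
6 0.231 0.065 40.128
7 0.143 0.025 41.123
final: 41.123 0.435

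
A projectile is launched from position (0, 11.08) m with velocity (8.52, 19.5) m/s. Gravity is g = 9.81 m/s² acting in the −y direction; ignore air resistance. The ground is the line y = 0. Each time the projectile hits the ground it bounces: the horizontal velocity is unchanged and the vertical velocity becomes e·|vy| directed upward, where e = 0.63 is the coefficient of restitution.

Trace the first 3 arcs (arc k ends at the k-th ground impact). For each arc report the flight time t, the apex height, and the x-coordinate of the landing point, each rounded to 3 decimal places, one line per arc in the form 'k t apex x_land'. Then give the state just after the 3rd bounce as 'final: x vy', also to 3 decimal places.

Arc 1: start y=11.080, vy=19.500 → t=4.480, apex=30.461, x_land=38.168, impact vy=-24.447
  bounce: vy ← 0.63·24.447 = 15.401
Arc 2: start y=0.000, vy=15.401 → t=3.140, apex=12.090, x_land=64.920, impact vy=-15.401
  bounce: vy ← 0.63·15.401 = 9.703
Arc 3: start y=0.000, vy=9.703 → t=1.978, apex=4.798, x_land=81.774, impact vy=-9.703
  bounce: vy ← 0.63·9.703 = 6.113

1 4.480 30.461 38.168
2 3.140 12.090 64.920
3 1.978 4.798 81.774
final: 81.774 6.113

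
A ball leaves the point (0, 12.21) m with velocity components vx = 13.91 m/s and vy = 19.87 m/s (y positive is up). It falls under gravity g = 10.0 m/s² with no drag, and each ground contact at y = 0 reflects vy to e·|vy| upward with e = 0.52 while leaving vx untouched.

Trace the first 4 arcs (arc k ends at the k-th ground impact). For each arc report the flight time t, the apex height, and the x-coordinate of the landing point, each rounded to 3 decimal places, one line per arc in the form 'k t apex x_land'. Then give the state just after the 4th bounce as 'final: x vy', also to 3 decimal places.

Arc 1: start y=12.210, vy=19.870 → t=4.515, apex=31.951, x_land=62.802, impact vy=-25.279
  bounce: vy ← 0.52·25.279 = 13.145
Arc 2: start y=0.000, vy=13.145 → t=2.629, apex=8.640, x_land=99.371, impact vy=-13.145
  bounce: vy ← 0.52·13.145 = 6.835
Arc 3: start y=0.000, vy=6.835 → t=1.367, apex=2.336, x_land=118.387, impact vy=-6.835
  bounce: vy ← 0.52·6.835 = 3.554
Arc 4: start y=0.000, vy=3.554 → t=0.711, apex=0.632, x_land=128.276, impact vy=-3.554
  bounce: vy ← 0.52·3.554 = 1.848

1 4.515 31.951 62.802
2 2.629 8.640 99.371
3 1.367 2.336 118.387
4 0.711 0.632 128.276
final: 128.276 1.848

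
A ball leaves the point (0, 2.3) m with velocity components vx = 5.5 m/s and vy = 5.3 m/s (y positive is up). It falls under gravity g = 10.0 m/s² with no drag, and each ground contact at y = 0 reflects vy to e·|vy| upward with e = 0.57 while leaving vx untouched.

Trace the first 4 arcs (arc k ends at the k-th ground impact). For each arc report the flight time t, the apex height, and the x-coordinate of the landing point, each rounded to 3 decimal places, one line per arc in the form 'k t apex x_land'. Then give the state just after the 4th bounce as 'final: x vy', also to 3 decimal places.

Arc 1: start y=2.300, vy=5.300 → t=1.391, apex=3.704, x_land=7.649, impact vy=-8.608
  bounce: vy ← 0.57·8.608 = 4.906
Arc 2: start y=0.000, vy=4.906 → t=0.981, apex=1.204, x_land=13.046, impact vy=-4.906
  bounce: vy ← 0.57·4.906 = 2.797
Arc 3: start y=0.000, vy=2.797 → t=0.559, apex=0.391, x_land=16.122, impact vy=-2.797
  bounce: vy ← 0.57·2.797 = 1.594
Arc 4: start y=0.000, vy=1.594 → t=0.319, apex=0.127, x_land=17.876, impact vy=-1.594
  bounce: vy ← 0.57·1.594 = 0.909

1 1.391 3.704 7.649
2 0.981 1.204 13.046
3 0.559 0.391 16.122
4 0.319 0.127 17.876
final: 17.876 0.909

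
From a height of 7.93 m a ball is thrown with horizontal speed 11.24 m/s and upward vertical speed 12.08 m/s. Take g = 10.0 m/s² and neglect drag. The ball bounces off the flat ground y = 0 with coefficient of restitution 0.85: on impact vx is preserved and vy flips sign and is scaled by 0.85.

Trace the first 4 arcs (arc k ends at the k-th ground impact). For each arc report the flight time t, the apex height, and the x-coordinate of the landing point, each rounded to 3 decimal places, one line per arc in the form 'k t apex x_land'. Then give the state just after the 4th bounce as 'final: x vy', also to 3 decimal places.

Arc 1: start y=7.930, vy=12.080 → t=2.953, apex=15.226, x_land=33.192, impact vy=-17.451
  bounce: vy ← 0.85·17.451 = 14.833
Arc 2: start y=0.000, vy=14.833 → t=2.967, apex=11.001, x_land=66.537, impact vy=-14.833
  bounce: vy ← 0.85·14.833 = 12.608
Arc 3: start y=0.000, vy=12.608 → t=2.522, apex=7.948, x_land=94.880, impact vy=-12.608
  bounce: vy ← 0.85·12.608 = 10.717
Arc 4: start y=0.000, vy=10.717 → t=2.143, apex=5.743, x_land=118.972, impact vy=-10.717
  bounce: vy ← 0.85·10.717 = 9.109

1 2.953 15.226 33.192
2 2.967 11.001 66.537
3 2.522 7.948 94.880
4 2.143 5.743 118.972
final: 118.972 9.109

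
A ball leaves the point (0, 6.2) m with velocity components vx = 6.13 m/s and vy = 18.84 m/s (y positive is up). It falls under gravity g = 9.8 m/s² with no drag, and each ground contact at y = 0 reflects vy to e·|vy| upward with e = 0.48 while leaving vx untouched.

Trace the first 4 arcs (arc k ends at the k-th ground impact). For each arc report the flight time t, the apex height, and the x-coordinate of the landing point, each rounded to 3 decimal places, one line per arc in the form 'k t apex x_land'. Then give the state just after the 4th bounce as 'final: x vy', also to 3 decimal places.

1 4.150 24.309 25.438
2 2.138 5.601 38.546
3 1.026 1.290 44.837
4 0.493 0.297 47.857
final: 47.857 1.159

Arc 1: start y=6.200, vy=18.840 → t=4.150, apex=24.309, x_land=25.438, impact vy=-21.828
  bounce: vy ← 0.48·21.828 = 10.477
Arc 2: start y=0.000, vy=10.477 → t=2.138, apex=5.601, x_land=38.546, impact vy=-10.477
  bounce: vy ← 0.48·10.477 = 5.029
Arc 3: start y=0.000, vy=5.029 → t=1.026, apex=1.290, x_land=44.837, impact vy=-5.029
  bounce: vy ← 0.48·5.029 = 2.414
Arc 4: start y=0.000, vy=2.414 → t=0.493, apex=0.297, x_land=47.857, impact vy=-2.414
  bounce: vy ← 0.48·2.414 = 1.159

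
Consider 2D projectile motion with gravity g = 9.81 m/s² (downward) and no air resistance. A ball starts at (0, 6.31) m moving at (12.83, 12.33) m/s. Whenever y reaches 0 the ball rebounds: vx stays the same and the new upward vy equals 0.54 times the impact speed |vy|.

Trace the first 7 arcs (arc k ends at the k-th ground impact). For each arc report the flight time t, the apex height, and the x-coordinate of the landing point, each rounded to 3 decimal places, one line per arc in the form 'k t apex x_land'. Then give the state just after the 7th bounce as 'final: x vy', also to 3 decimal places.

1 2.950 14.059 37.847
2 1.828 4.100 61.305
3 0.987 1.195 73.973
4 0.533 0.349 80.814
5 0.288 0.102 84.508
6 0.155 0.030 86.502
7 0.084 0.009 87.579
final: 87.579 0.222

Arc 1: start y=6.310, vy=12.330 → t=2.950, apex=14.059, x_land=37.847, impact vy=-16.608
  bounce: vy ← 0.54·16.608 = 8.968
Arc 2: start y=0.000, vy=8.968 → t=1.828, apex=4.100, x_land=61.305, impact vy=-8.968
  bounce: vy ← 0.54·8.968 = 4.843
Arc 3: start y=0.000, vy=4.843 → t=0.987, apex=1.195, x_land=73.973, impact vy=-4.843
  bounce: vy ← 0.54·4.843 = 2.615
Arc 4: start y=0.000, vy=2.615 → t=0.533, apex=0.349, x_land=80.814, impact vy=-2.615
  bounce: vy ← 0.54·2.615 = 1.412
Arc 5: start y=0.000, vy=1.412 → t=0.288, apex=0.102, x_land=84.508, impact vy=-1.412
  bounce: vy ← 0.54·1.412 = 0.763
Arc 6: start y=0.000, vy=0.763 → t=0.155, apex=0.030, x_land=86.502, impact vy=-0.763
  bounce: vy ← 0.54·0.763 = 0.412
Arc 7: start y=0.000, vy=0.412 → t=0.084, apex=0.009, x_land=87.579, impact vy=-0.412
  bounce: vy ← 0.54·0.412 = 0.222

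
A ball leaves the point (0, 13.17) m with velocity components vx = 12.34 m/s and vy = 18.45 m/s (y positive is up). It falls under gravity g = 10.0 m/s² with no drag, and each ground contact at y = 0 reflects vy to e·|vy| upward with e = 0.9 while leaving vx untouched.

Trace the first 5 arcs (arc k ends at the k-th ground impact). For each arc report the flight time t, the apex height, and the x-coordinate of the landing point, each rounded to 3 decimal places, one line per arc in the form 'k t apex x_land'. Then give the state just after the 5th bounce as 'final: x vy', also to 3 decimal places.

1 4.302 30.190 53.090
2 4.423 24.454 107.670
3 3.981 19.808 156.792
4 3.583 16.044 201.002
5 3.224 12.996 240.791
final: 240.791 14.510

Arc 1: start y=13.170, vy=18.450 → t=4.302, apex=30.190, x_land=53.090, impact vy=-24.572
  bounce: vy ← 0.9·24.572 = 22.115
Arc 2: start y=0.000, vy=22.115 → t=4.423, apex=24.454, x_land=107.670, impact vy=-22.115
  bounce: vy ← 0.9·22.115 = 19.904
Arc 3: start y=0.000, vy=19.904 → t=3.981, apex=19.808, x_land=156.792, impact vy=-19.904
  bounce: vy ← 0.9·19.904 = 17.913
Arc 4: start y=0.000, vy=17.913 → t=3.583, apex=16.044, x_land=201.002, impact vy=-17.913
  bounce: vy ← 0.9·17.913 = 16.122
Arc 5: start y=0.000, vy=16.122 → t=3.224, apex=12.996, x_land=240.791, impact vy=-16.122
  bounce: vy ← 0.9·16.122 = 14.510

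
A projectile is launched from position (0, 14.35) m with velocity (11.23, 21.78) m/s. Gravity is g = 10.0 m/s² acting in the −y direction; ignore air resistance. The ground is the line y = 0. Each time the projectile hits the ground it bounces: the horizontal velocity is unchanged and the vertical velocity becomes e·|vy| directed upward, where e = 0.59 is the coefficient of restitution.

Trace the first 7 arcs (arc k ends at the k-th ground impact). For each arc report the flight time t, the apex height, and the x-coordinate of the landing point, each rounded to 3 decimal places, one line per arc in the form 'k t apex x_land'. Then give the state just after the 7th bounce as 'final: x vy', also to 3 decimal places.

1 4.937 38.068 55.446
2 3.256 13.252 92.010
3 1.921 4.613 113.583
4 1.133 1.606 126.311
5 0.669 0.559 133.821
6 0.395 0.195 138.252
7 0.233 0.068 140.866
final: 140.866 0.687

Arc 1: start y=14.350, vy=21.780 → t=4.937, apex=38.068, x_land=55.446, impact vy=-27.593
  bounce: vy ← 0.59·27.593 = 16.280
Arc 2: start y=0.000, vy=16.280 → t=3.256, apex=13.252, x_land=92.010, impact vy=-16.280
  bounce: vy ← 0.59·16.280 = 9.605
Arc 3: start y=0.000, vy=9.605 → t=1.921, apex=4.613, x_land=113.583, impact vy=-9.605
  bounce: vy ← 0.59·9.605 = 5.667
Arc 4: start y=0.000, vy=5.667 → t=1.133, apex=1.606, x_land=126.311, impact vy=-5.667
  bounce: vy ← 0.59·5.667 = 3.344
Arc 5: start y=0.000, vy=3.344 → t=0.669, apex=0.559, x_land=133.821, impact vy=-3.344
  bounce: vy ← 0.59·3.344 = 1.973
Arc 6: start y=0.000, vy=1.973 → t=0.395, apex=0.195, x_land=138.252, impact vy=-1.973
  bounce: vy ← 0.59·1.973 = 1.164
Arc 7: start y=0.000, vy=1.164 → t=0.233, apex=0.068, x_land=140.866, impact vy=-1.164
  bounce: vy ← 0.59·1.164 = 0.687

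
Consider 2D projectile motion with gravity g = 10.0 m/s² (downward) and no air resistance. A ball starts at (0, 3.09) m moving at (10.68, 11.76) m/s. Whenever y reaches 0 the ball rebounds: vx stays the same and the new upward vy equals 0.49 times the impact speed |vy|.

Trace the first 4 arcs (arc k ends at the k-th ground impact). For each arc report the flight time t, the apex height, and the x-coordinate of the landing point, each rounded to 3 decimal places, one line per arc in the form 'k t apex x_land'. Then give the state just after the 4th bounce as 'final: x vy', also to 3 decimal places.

1 2.591 10.005 27.667
2 1.386 2.402 42.473
3 0.679 0.577 49.727
4 0.333 0.138 53.282
final: 53.282 0.815

Arc 1: start y=3.090, vy=11.760 → t=2.591, apex=10.005, x_land=27.667, impact vy=-14.146
  bounce: vy ← 0.49·14.146 = 6.931
Arc 2: start y=0.000, vy=6.931 → t=1.386, apex=2.402, x_land=42.473, impact vy=-6.931
  bounce: vy ← 0.49·6.931 = 3.396
Arc 3: start y=0.000, vy=3.396 → t=0.679, apex=0.577, x_land=49.727, impact vy=-3.396
  bounce: vy ← 0.49·3.396 = 1.664
Arc 4: start y=0.000, vy=1.664 → t=0.333, apex=0.138, x_land=53.282, impact vy=-1.664
  bounce: vy ← 0.49·1.664 = 0.815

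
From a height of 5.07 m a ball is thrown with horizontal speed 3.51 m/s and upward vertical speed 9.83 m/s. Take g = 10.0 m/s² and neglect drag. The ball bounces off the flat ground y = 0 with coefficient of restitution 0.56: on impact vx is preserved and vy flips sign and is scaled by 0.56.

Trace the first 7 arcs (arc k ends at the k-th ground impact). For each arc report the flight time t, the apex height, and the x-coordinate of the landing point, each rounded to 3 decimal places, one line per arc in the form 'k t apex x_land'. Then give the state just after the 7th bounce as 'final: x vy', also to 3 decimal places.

Arc 1: start y=5.070, vy=9.830 → t=2.390, apex=9.901, x_land=8.390, impact vy=-14.072
  bounce: vy ← 0.56·14.072 = 7.880
Arc 2: start y=0.000, vy=7.880 → t=1.576, apex=3.105, x_land=13.922, impact vy=-7.880
  bounce: vy ← 0.56·7.880 = 4.413
Arc 3: start y=0.000, vy=4.413 → t=0.883, apex=0.974, x_land=17.020, impact vy=-4.413
  bounce: vy ← 0.56·4.413 = 2.471
Arc 4: start y=0.000, vy=2.471 → t=0.494, apex=0.305, x_land=18.755, impact vy=-2.471
  bounce: vy ← 0.56·2.471 = 1.384
Arc 5: start y=0.000, vy=1.384 → t=0.277, apex=0.096, x_land=19.726, impact vy=-1.384
  bounce: vy ← 0.56·1.384 = 0.775
Arc 6: start y=0.000, vy=0.775 → t=0.155, apex=0.030, x_land=20.270, impact vy=-0.775
  bounce: vy ← 0.56·0.775 = 0.434
Arc 7: start y=0.000, vy=0.434 → t=0.087, apex=0.009, x_land=20.575, impact vy=-0.434
  bounce: vy ← 0.56·0.434 = 0.243

1 2.390 9.901 8.390
2 1.576 3.105 13.922
3 0.883 0.974 17.020
4 0.494 0.305 18.755
5 0.277 0.096 19.726
6 0.155 0.030 20.270
7 0.087 0.009 20.575
final: 20.575 0.243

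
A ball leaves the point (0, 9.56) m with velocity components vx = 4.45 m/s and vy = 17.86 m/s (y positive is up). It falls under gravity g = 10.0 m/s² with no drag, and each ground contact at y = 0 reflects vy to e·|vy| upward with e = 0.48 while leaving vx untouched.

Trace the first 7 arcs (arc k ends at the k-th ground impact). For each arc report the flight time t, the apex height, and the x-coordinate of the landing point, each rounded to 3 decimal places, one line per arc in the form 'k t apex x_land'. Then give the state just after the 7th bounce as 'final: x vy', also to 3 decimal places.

Arc 1: start y=9.560, vy=17.860 → t=4.045, apex=25.509, x_land=17.999, impact vy=-22.587
  bounce: vy ← 0.48·22.587 = 10.842
Arc 2: start y=0.000, vy=10.842 → t=2.168, apex=5.877, x_land=27.648, impact vy=-10.842
  bounce: vy ← 0.48·10.842 = 5.204
Arc 3: start y=0.000, vy=5.204 → t=1.041, apex=1.354, x_land=32.280, impact vy=-5.204
  bounce: vy ← 0.48·5.204 = 2.498
Arc 4: start y=0.000, vy=2.498 → t=0.500, apex=0.312, x_land=34.503, impact vy=-2.498
  bounce: vy ← 0.48·2.498 = 1.199
Arc 5: start y=0.000, vy=1.199 → t=0.240, apex=0.072, x_land=35.570, impact vy=-1.199
  bounce: vy ← 0.48·1.199 = 0.576
Arc 6: start y=0.000, vy=0.576 → t=0.115, apex=0.017, x_land=36.082, impact vy=-0.576
  bounce: vy ← 0.48·0.576 = 0.276
Arc 7: start y=0.000, vy=0.276 → t=0.055, apex=0.004, x_land=36.328, impact vy=-0.276
  bounce: vy ← 0.48·0.276 = 0.133

1 4.045 25.509 17.999
2 2.168 5.877 27.648
3 1.041 1.354 32.280
4 0.500 0.312 34.503
5 0.240 0.072 35.570
6 0.115 0.017 36.082
7 0.055 0.004 36.328
final: 36.328 0.133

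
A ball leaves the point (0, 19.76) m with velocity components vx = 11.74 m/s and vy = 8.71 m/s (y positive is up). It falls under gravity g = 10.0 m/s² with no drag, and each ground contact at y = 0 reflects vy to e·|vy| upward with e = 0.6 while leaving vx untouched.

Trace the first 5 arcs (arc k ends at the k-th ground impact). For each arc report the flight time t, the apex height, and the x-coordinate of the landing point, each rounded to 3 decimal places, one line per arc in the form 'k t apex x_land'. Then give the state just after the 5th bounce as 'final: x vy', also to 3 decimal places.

1 3.041 23.553 35.706
2 2.604 8.479 66.283
3 1.563 3.052 84.629
4 0.938 1.099 95.636
5 0.563 0.396 102.241
final: 102.241 1.688

Arc 1: start y=19.760, vy=8.710 → t=3.041, apex=23.553, x_land=35.706, impact vy=-21.704
  bounce: vy ← 0.6·21.704 = 13.022
Arc 2: start y=0.000, vy=13.022 → t=2.604, apex=8.479, x_land=66.283, impact vy=-13.022
  bounce: vy ← 0.6·13.022 = 7.813
Arc 3: start y=0.000, vy=7.813 → t=1.563, apex=3.052, x_land=84.629, impact vy=-7.813
  bounce: vy ← 0.6·7.813 = 4.688
Arc 4: start y=0.000, vy=4.688 → t=0.938, apex=1.099, x_land=95.636, impact vy=-4.688
  bounce: vy ← 0.6·4.688 = 2.813
Arc 5: start y=0.000, vy=2.813 → t=0.563, apex=0.396, x_land=102.241, impact vy=-2.813
  bounce: vy ← 0.6·2.813 = 1.688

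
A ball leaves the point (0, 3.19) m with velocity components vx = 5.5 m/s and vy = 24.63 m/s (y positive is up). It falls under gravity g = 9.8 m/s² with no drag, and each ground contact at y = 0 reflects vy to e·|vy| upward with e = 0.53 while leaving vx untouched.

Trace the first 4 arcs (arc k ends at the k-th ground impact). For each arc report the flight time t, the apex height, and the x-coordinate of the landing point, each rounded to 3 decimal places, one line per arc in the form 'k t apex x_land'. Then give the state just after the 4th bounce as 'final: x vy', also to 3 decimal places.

1 5.153 34.141 28.341
2 2.798 9.590 43.730
3 1.483 2.694 51.886
4 0.786 0.757 56.209
final: 56.209 2.041

Arc 1: start y=3.190, vy=24.630 → t=5.153, apex=34.141, x_land=28.341, impact vy=-25.868
  bounce: vy ← 0.53·25.868 = 13.710
Arc 2: start y=0.000, vy=13.710 → t=2.798, apex=9.590, x_land=43.730, impact vy=-13.710
  bounce: vy ← 0.53·13.710 = 7.266
Arc 3: start y=0.000, vy=7.266 → t=1.483, apex=2.694, x_land=51.886, impact vy=-7.266
  bounce: vy ← 0.53·7.266 = 3.851
Arc 4: start y=0.000, vy=3.851 → t=0.786, apex=0.757, x_land=56.209, impact vy=-3.851
  bounce: vy ← 0.53·3.851 = 2.041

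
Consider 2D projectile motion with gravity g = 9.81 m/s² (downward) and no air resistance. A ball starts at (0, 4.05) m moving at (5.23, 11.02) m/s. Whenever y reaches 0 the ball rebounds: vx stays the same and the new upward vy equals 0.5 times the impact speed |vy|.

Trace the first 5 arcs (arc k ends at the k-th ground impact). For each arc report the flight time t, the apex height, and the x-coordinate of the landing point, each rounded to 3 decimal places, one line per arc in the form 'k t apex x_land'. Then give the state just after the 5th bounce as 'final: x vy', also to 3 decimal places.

Arc 1: start y=4.050, vy=11.020 → t=2.568, apex=10.240, x_land=13.432, impact vy=-14.174
  bounce: vy ← 0.5·14.174 = 7.087
Arc 2: start y=0.000, vy=7.087 → t=1.445, apex=2.560, x_land=20.988, impact vy=-7.087
  bounce: vy ← 0.5·7.087 = 3.543
Arc 3: start y=0.000, vy=3.543 → t=0.722, apex=0.640, x_land=24.766, impact vy=-3.543
  bounce: vy ← 0.5·3.543 = 1.772
Arc 4: start y=0.000, vy=1.772 → t=0.361, apex=0.160, x_land=26.656, impact vy=-1.772
  bounce: vy ← 0.5·1.772 = 0.886
Arc 5: start y=0.000, vy=0.886 → t=0.181, apex=0.040, x_land=27.600, impact vy=-0.886
  bounce: vy ← 0.5·0.886 = 0.443

1 2.568 10.240 13.432
2 1.445 2.560 20.988
3 0.722 0.640 24.766
4 0.361 0.160 26.656
5 0.181 0.040 27.600
final: 27.600 0.443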